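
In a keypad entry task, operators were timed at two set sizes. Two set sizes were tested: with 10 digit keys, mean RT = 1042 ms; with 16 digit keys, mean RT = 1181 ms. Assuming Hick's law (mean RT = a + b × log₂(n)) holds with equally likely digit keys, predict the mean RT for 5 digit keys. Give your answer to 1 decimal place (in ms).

Solve the two-equation system in a and b:
  b = (1181 − 1042) / (log₂ 16 − log₂ 10) = 139 / (4 − 3.3219) = 204.993 ms/bit
  a = 1042 − 204.993 × 3.3219 = 361.028 ms
Then RT(5) = 361.028 + 204.993 × log₂ 5 = 361.028 + 204.993 × 2.3219 ≈ 837.007 ms.

837.0 ms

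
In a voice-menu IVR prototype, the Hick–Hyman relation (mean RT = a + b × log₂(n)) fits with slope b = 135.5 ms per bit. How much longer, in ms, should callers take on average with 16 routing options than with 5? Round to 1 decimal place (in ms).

ΔRT = (a + b log₂ n₂) − (a + b log₂ n₁) = b·(log₂ n₂ − log₂ n₁).
log₂(16) − log₂(5) = 4 − 2.3219 = 1.6781.
ΔRT = 135.5 × 1.6781 = 227.379 ms.

227.4 ms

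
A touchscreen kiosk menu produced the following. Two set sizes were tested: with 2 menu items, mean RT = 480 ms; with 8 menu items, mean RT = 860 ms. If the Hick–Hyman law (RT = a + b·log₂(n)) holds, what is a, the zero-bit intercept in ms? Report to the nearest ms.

290 ms

Slope: b = (860 − 480) / (log₂ 8 − log₂ 2) = 380/2.0000 = 190 ms/bit.
a = RT₁ − b·log₂ n₁ = 480 − 190 × 1 = 290.000 ms.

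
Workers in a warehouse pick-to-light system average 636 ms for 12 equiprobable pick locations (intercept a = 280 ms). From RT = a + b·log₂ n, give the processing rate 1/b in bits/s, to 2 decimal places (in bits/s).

10.07 bits/s

Choice component = 636 − 280 = 356 ms over log₂(12) = 3.5850 bits.
b = 356 / 3.5850 = 99.304 ms/bit, so 1/b = 10.070 bits/s.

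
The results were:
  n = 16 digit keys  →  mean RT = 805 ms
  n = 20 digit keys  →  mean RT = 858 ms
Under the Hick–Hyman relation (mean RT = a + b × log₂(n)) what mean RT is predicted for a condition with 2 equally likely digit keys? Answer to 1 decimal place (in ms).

RT is linear in log₂ n, so two points fix the line:
  b = (858 − 805) / (log₂ 20 − log₂ 16) = 53 / (4.3219 − 4) = 164.633 ms/bit
  a = 805 − 164.633 × 4 = 146.468 ms
Then RT(2) = 146.468 + 164.633 × log₂ 2 = 146.468 + 164.633 × 1 ≈ 311.101 ms.

311.1 ms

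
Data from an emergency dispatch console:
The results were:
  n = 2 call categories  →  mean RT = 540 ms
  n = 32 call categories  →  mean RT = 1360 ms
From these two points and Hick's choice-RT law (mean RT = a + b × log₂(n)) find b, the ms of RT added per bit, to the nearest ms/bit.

Slope: b = (1360 − 540) / (log₂ 32 − log₂ 2) = 820/4.0000 = 205 ms/bit.

205 ms/bit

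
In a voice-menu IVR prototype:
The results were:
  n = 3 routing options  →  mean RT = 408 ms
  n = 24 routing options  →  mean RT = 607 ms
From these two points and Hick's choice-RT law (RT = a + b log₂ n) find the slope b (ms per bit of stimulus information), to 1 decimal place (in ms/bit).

Slope: b = (607 − 408) / (log₂ 24 − log₂ 3) = 199/3.0000 = 66.333 ms/bit.

66.3 ms/bit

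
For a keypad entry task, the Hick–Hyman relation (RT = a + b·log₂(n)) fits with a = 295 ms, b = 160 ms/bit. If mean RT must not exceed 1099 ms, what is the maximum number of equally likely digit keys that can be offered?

32

Set 295 + 160·log₂ n ≤ 1099 → log₂ n ≤ (1099 − 295)/160 = 5.0250.
So n ≤ 2^5.0250 = 32.559; the largest integer n is 32.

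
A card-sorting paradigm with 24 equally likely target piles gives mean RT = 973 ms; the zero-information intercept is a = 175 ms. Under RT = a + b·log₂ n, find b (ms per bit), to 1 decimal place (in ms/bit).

b = (973 − 175) / log₂(24) = 798 / 4.5850 = 174.047 ms/bit.

174.0 ms/bit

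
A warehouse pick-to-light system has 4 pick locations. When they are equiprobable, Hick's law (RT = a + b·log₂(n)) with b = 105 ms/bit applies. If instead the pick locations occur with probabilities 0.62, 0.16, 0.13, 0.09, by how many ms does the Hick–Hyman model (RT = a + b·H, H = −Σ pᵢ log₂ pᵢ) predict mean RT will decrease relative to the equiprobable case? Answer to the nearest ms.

The RT saving is b·ΔH. Equiprobable H₀ = log₂(4) = 2.0000 bits; with the given probabilities H = 1.5459 bits.
b·(H₀ − H) = 105 × (2.0000 − 1.5459) = 47.68 ms.

48 ms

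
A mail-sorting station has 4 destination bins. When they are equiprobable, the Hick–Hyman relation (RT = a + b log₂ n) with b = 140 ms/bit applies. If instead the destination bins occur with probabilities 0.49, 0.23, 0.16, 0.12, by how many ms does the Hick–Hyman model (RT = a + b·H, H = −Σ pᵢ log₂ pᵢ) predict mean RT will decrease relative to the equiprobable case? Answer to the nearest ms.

31 ms

Equiprobable entropy H₀ = log₂ 4 = 2.0000 bits.
Skewed entropy H = −Σ pᵢ log₂ pᵢ = 1.7820 bits.
ΔRT = b·(H₀ − H) = 140 × 0.2180 = 30.52 ms.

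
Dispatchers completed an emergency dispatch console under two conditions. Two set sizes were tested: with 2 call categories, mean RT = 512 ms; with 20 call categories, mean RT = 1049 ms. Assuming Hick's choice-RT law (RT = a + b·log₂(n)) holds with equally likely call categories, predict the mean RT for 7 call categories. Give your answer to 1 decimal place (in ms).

With log₂ n on the abscissa the relation is linear; from the two conditions:
  b = (1049 − 512) / (log₂ 20 − log₂ 2) = 537 / (4.3219 − 1) = 161.653 ms/bit
  a = 512 − 161.653 × 1 = 350.347 ms
Then RT(7) = 350.347 + 161.653 × log₂ 7 = 350.347 + 161.653 × 2.8074 ≈ 804.165 ms.

804.2 ms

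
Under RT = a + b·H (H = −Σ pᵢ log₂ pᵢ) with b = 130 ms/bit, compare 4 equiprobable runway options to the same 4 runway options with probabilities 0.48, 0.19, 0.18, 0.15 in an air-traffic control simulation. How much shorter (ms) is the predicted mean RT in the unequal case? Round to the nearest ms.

23 ms

The RT saving is b·ΔH. Equiprobable H₀ = log₂(4) = 2.0000 bits; with the given probabilities H = 1.8193 bits.
b·(H₀ − H) = 130 × (2.0000 − 1.8193) = 23.48 ms.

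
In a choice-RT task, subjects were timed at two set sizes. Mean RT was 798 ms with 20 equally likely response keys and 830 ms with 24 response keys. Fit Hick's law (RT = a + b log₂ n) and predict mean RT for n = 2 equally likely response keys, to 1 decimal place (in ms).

393.9 ms

Solve the two-equation system in a and b:
  b = (830 − 798) / (log₂ 24 − log₂ 20) = 32 / (4.5850 − 4.3219) = 121.657 ms/bit
  a = 798 − 121.657 × 4.3219 = 272.207 ms
Then RT(2) = 272.207 + 121.657 × log₂ 2 = 272.207 + 121.657 × 1 ≈ 393.864 ms.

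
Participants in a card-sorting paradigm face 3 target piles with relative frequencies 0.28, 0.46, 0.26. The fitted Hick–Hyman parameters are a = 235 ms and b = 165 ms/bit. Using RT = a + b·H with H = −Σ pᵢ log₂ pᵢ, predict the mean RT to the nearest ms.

H = 0.28·log₂(1/0.28) + 0.46·log₂(1/0.46) + 0.26·log₂(1/0.26) = 1.5348 bits.
RT = 235 + 165 × 1.5348 = 488.25 ms.

488 ms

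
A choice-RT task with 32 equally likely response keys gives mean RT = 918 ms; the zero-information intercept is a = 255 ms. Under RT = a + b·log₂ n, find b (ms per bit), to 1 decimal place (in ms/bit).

32 alternatives carry log₂ 32 = 5 bits; the choice cost is 918 − 255 = 663 ms, so b = 663/5 = 132.600 ms/bit.

132.6 ms/bit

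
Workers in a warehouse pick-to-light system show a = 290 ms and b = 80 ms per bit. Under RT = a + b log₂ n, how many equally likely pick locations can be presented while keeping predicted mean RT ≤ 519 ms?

7

Set 290 + 80·log₂ n ≤ 519 → log₂ n ≤ (519 − 290)/80 = 2.8625.
So n ≤ 2^2.8625 = 7.273; the largest integer n is 7.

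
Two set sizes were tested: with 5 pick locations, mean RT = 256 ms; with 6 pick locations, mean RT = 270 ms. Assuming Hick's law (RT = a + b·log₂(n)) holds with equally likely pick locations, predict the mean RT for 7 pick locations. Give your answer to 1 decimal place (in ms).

Fit slope and intercept:
  b = (270 − 256) / (log₂ 6 − log₂ 5) = 14 / (2.5850 − 2.3219) = 53.225 ms/bit
  a = 256 − 53.225 × 2.3219 = 132.415 ms
Then RT(7) = 132.415 + 53.225 × log₂ 7 = 132.415 + 53.225 × 2.8074 ≈ 281.837 ms.

281.8 ms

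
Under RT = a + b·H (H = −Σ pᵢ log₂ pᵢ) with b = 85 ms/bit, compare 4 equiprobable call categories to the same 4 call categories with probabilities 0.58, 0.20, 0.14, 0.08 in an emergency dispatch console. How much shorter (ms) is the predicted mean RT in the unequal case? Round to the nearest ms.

Equiprobable entropy H₀ = log₂ 4 = 2.0000 bits.
Skewed entropy H = −Σ pᵢ log₂ pᵢ = 1.6088 bits.
ΔRT = b·(H₀ − H) = 85 × 0.3912 = 33.25 ms.

33 ms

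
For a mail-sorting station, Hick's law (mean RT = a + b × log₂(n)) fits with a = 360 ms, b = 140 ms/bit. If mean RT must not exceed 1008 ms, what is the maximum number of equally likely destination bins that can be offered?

24

Set 360 + 140·log₂ n ≤ 1008 → log₂ n ≤ (1008 − 360)/140 = 4.6286.
So n ≤ 2^4.6286 = 24.737; the largest integer n is 24.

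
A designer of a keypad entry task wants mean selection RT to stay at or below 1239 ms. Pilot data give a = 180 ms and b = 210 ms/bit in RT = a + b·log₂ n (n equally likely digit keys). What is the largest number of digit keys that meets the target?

Information budget: (1239 − 180)/210 = 5.0429 bits, so n ≤ 2^5.0429 = 32.965 → at most 32.

32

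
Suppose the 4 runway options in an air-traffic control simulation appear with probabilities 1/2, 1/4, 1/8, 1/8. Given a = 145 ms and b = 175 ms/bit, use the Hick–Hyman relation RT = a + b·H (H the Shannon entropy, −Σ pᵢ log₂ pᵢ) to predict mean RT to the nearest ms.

Each term −pᵢ log₂ pᵢ: 0.5·1 + 0.25·2 + 0.125·3 + 0.125·3; summed, H = 1.750 bits.
Mean RT = a + bH = 145 + 175·1.750 = 451.25 ms.

451 ms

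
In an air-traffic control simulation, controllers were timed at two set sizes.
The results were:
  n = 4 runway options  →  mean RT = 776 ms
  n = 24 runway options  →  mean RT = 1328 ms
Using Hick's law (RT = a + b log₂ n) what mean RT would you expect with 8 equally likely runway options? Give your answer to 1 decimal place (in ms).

989.5 ms

With log₂ n on the abscissa the relation is linear; from the two conditions:
  b = (1328 − 776) / (log₂ 24 − log₂ 4) = 552 / (4.5850 − 2) = 213.543 ms/bit
  a = 776 − 213.543 × 2 = 348.915 ms
Then RT(8) = 348.915 + 213.543 × log₂ 8 = 348.915 + 213.543 × 3 ≈ 989.543 ms.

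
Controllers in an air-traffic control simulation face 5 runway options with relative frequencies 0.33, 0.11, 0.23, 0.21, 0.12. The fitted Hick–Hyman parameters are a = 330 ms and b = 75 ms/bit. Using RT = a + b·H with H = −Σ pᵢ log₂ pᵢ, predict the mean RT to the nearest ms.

H = 0.33·log₂(1/0.33) + 0.11·log₂(1/0.11) + 0.23·log₂(1/0.23) + 0.21·log₂(1/0.21) + 0.12·log₂(1/0.12) = 2.2057 bits.
RT = 330 + 75 × 2.2057 = 495.43 ms.

495 ms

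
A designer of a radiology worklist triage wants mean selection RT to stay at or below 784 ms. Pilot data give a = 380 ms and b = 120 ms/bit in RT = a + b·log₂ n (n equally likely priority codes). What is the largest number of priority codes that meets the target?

10

Set 380 + 120·log₂ n ≤ 784 → log₂ n ≤ (784 − 380)/120 = 3.3667.
So n ≤ 2^3.3667 = 10.315; the largest integer n is 10.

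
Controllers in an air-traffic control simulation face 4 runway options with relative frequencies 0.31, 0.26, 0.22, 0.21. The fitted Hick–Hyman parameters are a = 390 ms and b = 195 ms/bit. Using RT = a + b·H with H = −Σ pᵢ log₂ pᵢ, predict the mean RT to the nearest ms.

777 ms

H = 0.31·log₂(1/0.31) + 0.26·log₂(1/0.26) + 0.22·log₂(1/0.22) + 0.21·log₂(1/0.21) = 1.9825 bits.
RT = 390 + 195 × 1.9825 = 776.58 ms.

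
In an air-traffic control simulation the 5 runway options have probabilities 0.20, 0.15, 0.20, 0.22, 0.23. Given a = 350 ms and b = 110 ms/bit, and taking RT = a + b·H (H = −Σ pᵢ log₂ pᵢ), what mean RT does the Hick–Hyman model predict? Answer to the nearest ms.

604 ms

H = 0.20·log₂(1/0.20) + 0.15·log₂(1/0.15) + 0.20·log₂(1/0.20) + 0.22·log₂(1/0.22) + 0.23·log₂(1/0.23) = 2.3076 bits.
RT = 350 + 110 × 2.3076 = 603.83 ms.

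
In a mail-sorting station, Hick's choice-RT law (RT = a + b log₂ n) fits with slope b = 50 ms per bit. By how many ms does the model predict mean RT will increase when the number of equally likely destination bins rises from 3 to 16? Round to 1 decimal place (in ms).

ΔRT = (a + b log₂ n₂) − (a + b log₂ n₁) = b·(log₂ n₂ − log₂ n₁).
log₂(16) − log₂(3) = 4 − 1.5850 = 2.4150.
ΔRT = 50 × 2.4150 = 120.752 ms.

120.8 ms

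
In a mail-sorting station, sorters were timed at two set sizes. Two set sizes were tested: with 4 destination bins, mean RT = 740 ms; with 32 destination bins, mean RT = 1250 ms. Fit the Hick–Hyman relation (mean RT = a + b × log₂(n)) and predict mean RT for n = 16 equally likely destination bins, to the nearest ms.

1080 ms

Fit slope and intercept:
  b = (1250 − 740) / (log₂ 32 − log₂ 4) = 510 / (5 − 2) = 170 ms/bit
  a = 740 − 170 × 2 = 400 ms
Then RT(16) = 400 + 170 × log₂ 16 = 400 + 170 × 4 ≈ 1080.000 ms.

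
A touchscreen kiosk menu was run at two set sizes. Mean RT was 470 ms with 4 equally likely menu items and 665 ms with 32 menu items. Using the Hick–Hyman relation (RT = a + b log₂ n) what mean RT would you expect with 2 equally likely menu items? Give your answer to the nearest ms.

With log₂ n on the abscissa the relation is linear; from the two conditions:
  b = (665 − 470) / (log₂ 32 − log₂ 4) = 195 / (5 − 2) = 65 ms/bit
  a = 470 − 65 × 2 = 340 ms
Then RT(2) = 340 + 65 × log₂ 2 = 340 + 65 × 1 ≈ 405.000 ms.

405 ms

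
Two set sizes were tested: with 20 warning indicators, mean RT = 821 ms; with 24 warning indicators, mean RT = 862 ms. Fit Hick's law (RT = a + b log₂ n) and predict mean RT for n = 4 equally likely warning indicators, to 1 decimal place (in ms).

459.1 ms

Fit slope and intercept:
  b = (862 − 821) / (log₂ 24 − log₂ 20) = 41 / (4.5850 − 4.3219) = 155.873 ms/bit
  a = 821 − 155.873 × 4.3219 = 147.327 ms
Then RT(4) = 147.327 + 155.873 × log₂ 4 = 147.327 + 155.873 × 2 ≈ 459.074 ms.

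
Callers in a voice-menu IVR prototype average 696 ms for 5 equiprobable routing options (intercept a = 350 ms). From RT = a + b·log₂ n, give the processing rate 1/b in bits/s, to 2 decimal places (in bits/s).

6.71 bits/s

b = (696 − 350)/log₂ 5 = 346/2.3219 = 149.014 ms per bit = 0.14901 s/bit; the reciprocal is 6.711 bits/s.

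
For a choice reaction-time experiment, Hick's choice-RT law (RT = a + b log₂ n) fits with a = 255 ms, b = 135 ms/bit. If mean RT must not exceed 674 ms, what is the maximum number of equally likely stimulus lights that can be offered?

Set 255 + 135·log₂ n ≤ 674 → log₂ n ≤ (674 − 255)/135 = 3.1037.
So n ≤ 2^3.1037 = 8.596; the largest integer n is 8.

8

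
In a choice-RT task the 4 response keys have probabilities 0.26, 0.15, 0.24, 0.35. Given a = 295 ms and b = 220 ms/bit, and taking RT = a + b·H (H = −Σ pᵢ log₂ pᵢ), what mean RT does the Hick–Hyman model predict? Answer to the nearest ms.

722 ms

Entropy contributions −pᵢ log₂ pᵢ: 0.5053, 0.4105, 0.4941, 0.5301; sum H = 1.9401 bits.
RT = a + bH = 295 + 220·1.9401 = 721.82 ms.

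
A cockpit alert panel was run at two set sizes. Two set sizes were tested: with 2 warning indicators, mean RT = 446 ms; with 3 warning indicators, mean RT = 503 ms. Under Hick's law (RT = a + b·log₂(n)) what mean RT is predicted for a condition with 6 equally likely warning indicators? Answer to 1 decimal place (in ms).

600.4 ms

With log₂ n on the abscissa the relation is linear; from the two conditions:
  b = (503 − 446) / (log₂ 3 − log₂ 2) = 57 / (1.5850 − 1) = 97.442 ms/bit
  a = 446 − 97.442 × 1 = 348.558 ms
Then RT(6) = 348.558 + 97.442 × log₂ 6 = 348.558 + 97.442 × 2.5850 ≈ 600.442 ms.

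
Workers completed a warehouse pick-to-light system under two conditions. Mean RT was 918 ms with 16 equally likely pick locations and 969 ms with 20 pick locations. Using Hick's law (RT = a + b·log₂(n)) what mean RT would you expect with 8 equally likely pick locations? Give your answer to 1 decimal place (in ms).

With log₂ n on the abscissa the relation is linear; from the two conditions:
  b = (969 − 918) / (log₂ 20 − log₂ 16) = 51 / (4.3219 − 4) = 158.420 ms/bit
  a = 918 − 158.420 × 4 = 284.318 ms
Then RT(8) = 284.318 + 158.420 × log₂ 8 = 284.318 + 158.420 × 3 ≈ 759.580 ms.

759.6 ms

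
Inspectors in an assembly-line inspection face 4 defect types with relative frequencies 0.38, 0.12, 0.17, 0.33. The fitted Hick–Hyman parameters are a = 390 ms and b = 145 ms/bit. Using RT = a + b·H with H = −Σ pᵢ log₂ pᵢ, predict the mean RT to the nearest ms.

660 ms

Entropy contributions −pᵢ log₂ pᵢ: 0.5305, 0.3671, 0.4346, 0.5278; sum H = 1.8599 bits.
RT = a + bH = 390 + 145·1.8599 = 659.69 ms.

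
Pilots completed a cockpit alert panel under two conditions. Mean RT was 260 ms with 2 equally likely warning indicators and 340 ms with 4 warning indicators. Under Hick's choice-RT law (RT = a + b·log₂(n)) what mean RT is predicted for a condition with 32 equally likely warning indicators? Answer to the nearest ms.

580 ms

With log₂ n on the abscissa the relation is linear; from the two conditions:
  b = (340 − 260) / (log₂ 4 − log₂ 2) = 80 / (2 − 1) = 80 ms/bit
  a = 260 − 80 × 1 = 180 ms
Then RT(32) = 180 + 80 × log₂ 32 = 180 + 80 × 5 ≈ 580.000 ms.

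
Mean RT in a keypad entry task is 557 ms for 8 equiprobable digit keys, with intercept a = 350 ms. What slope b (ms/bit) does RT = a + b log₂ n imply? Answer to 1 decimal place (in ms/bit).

b = (557 − 350) / log₂(8) = 207 / 3 = 69.000 ms/bit.

69.0 ms/bit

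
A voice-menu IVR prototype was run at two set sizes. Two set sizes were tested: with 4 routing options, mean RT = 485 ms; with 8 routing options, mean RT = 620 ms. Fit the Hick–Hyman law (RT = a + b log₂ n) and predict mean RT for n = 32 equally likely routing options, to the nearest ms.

890 ms

Solve the two-equation system in a and b:
  b = (620 − 485) / (log₂ 8 − log₂ 4) = 135 / (3 − 2) = 135 ms/bit
  a = 485 − 135 × 2 = 215 ms
Then RT(32) = 215 + 135 × log₂ 32 = 215 + 135 × 5 ≈ 890.000 ms.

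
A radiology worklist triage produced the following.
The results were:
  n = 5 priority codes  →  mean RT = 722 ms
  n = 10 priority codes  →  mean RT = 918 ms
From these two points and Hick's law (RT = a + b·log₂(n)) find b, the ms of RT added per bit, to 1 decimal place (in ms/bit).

Slope: b = (918 − 722) / (log₂ 10 − log₂ 5) = 196/1.0000 = 196.000 ms/bit.

196.0 ms/bit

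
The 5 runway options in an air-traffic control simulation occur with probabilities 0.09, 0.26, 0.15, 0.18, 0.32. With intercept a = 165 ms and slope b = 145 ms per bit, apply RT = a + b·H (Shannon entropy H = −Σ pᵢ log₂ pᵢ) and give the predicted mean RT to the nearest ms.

Entropy contributions −pᵢ log₂ pᵢ: 0.3127, 0.5053, 0.4105, 0.4453, 0.5260; sum H = 2.1998 bits.
RT = a + bH = 165 + 145·2.1998 = 483.98 ms.

484 ms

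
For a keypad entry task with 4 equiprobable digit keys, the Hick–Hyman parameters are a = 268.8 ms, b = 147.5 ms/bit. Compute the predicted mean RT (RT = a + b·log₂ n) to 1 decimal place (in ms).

log₂(4) = 2 bits, so RT = 268.8 + 147.5 × 2 ≈ 563.800 ms.

563.8 ms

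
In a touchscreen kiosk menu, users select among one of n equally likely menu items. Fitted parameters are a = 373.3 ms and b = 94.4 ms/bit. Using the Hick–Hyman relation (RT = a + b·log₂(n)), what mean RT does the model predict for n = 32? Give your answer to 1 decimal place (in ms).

log₂(32) = 5 bits, so RT = 373.3 + 94.4 × 5 ≈ 845.300 ms.

845.3 ms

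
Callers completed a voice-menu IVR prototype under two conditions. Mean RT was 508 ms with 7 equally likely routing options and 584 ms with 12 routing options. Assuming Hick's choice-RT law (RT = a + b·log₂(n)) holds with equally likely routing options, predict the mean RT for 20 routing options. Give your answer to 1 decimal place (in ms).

RT is linear in log₂ n, so two points fix the line:
  b = (584 − 508) / (log₂ 12 − log₂ 7) = 76 / (3.5850 − 2.8074) = 97.736 ms/bit
  a = 508 − 97.736 × 2.8074 = 233.621 ms
Then RT(20) = 233.621 + 97.736 × log₂ 20 = 233.621 + 97.736 × 4.3219 ≈ 656.028 ms.

656.0 ms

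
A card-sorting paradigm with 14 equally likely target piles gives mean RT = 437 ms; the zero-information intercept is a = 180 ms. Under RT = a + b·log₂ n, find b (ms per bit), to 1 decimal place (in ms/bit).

14 alternatives carry log₂ 14 = 3.8074 bits; the choice cost is 437 − 180 = 257 ms, so b = 257/3.8074 = 67.501 ms/bit.

67.5 ms/bit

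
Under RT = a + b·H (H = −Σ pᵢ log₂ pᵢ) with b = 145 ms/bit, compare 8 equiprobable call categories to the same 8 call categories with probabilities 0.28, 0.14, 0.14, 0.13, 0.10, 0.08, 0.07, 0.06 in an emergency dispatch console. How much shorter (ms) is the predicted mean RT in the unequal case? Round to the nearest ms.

25 ms

Equiprobable entropy H₀ = log₂ 8 = 3.0000 bits.
Skewed entropy H = −Σ pᵢ log₂ pᵢ = 2.8269 bits.
ΔRT = b·(H₀ − H) = 145 × 0.1731 = 25.10 ms.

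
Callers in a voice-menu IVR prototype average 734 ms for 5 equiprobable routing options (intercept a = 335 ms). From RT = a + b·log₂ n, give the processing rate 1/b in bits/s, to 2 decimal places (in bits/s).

5.82 bits/s

Choice component = 734 − 335 = 399 ms over log₂(5) = 2.3219 bits.
b = 399 / 2.3219 = 171.840 ms/bit, so 1/b = 5.819 bits/s.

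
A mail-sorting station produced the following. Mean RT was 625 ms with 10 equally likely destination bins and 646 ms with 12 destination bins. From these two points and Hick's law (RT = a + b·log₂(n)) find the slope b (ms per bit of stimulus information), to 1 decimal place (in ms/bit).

79.8 ms/bit

Slope: b = (646 − 625) / (log₂ 12 − log₂ 10) = 21/0.2630 = 79.837 ms/bit.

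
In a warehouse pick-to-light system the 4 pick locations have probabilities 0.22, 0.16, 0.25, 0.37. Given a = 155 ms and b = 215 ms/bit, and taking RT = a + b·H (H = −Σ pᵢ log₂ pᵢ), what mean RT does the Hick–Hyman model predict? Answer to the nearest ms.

571 ms

H = 0.22·log₂(1/0.22) + 0.16·log₂(1/0.16) + 0.25·log₂(1/0.25) + 0.37·log₂(1/0.37) = 1.9343 bits.
RT = 155 + 215 × 1.9343 = 570.88 ms.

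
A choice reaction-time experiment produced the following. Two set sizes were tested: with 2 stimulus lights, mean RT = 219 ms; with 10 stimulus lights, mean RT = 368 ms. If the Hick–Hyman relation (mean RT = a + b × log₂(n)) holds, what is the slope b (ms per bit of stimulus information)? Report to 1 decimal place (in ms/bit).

Slope: b = (368 − 219) / (log₂ 10 − log₂ 2) = 149/2.3219 = 64.171 ms/bit.

64.2 ms/bit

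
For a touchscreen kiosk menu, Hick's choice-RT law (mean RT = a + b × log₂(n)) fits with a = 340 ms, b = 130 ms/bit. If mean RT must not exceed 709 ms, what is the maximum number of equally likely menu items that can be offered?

130·log₂ n ≤ 709 − 340 = 369, giving log₂ n ≤ 2.8385 and n ≤ 7.153. The largest whole number is 7.

7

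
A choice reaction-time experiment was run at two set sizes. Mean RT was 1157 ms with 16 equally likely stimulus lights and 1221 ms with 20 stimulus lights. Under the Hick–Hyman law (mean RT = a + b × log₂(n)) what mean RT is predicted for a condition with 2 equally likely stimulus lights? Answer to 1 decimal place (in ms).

560.6 ms

RT is linear in log₂ n, so two points fix the line:
  b = (1221 − 1157) / (log₂ 20 − log₂ 16) = 64 / (4.3219 − 4) = 198.802 ms/bit
  a = 1157 − 198.802 × 4 = 361.791 ms
Then RT(2) = 361.791 + 198.802 × log₂ 2 = 361.791 + 198.802 × 1 ≈ 560.594 ms.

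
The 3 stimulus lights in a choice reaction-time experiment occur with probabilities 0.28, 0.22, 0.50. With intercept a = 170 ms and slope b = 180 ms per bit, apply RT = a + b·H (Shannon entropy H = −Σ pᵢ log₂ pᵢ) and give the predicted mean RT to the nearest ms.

H = 0.28·log₂(1/0.28) + 0.22·log₂(1/0.22) + 0.50·log₂(1/0.50) = 1.4948 bits.
RT = 170 + 180 × 1.4948 = 439.06 ms.

439 ms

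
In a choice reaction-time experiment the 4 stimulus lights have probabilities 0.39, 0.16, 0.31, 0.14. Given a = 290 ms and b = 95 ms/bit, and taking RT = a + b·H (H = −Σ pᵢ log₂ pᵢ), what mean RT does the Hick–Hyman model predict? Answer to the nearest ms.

H = 0.39·log₂(1/0.39) + 0.16·log₂(1/0.16) + 0.31·log₂(1/0.31) + 0.14·log₂(1/0.14) = 1.8737 bits.
RT = 290 + 95 × 1.8737 = 468.00 ms.

468 ms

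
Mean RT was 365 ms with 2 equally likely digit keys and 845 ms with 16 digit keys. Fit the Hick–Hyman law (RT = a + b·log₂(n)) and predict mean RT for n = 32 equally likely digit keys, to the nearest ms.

Solve the two-equation system in a and b:
  b = (845 − 365) / (log₂ 16 − log₂ 2) = 480 / (4 − 1) = 160 ms/bit
  a = 365 − 160 × 1 = 205 ms
Then RT(32) = 205 + 160 × log₂ 32 = 205 + 160 × 5 ≈ 1005.000 ms.

1005 ms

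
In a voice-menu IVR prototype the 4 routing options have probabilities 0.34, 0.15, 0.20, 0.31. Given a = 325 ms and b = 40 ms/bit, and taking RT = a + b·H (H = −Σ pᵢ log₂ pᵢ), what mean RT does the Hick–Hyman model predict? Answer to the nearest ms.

402 ms

H = 0.34·log₂(1/0.34) + 0.15·log₂(1/0.15) + 0.20·log₂(1/0.20) + 0.31·log₂(1/0.31) = 1.9279 bits.
RT = 325 + 40 × 1.9279 = 402.12 ms.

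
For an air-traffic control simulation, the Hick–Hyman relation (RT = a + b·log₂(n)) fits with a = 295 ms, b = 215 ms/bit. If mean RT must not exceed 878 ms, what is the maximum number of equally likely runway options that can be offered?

6

Information budget: (878 − 295)/215 = 2.7116 bits, so n ≤ 2^2.7116 = 6.551 → at most 6.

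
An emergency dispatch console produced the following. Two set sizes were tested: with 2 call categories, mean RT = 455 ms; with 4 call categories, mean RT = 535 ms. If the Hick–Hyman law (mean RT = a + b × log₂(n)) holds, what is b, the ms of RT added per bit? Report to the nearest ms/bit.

b = (RT₂ − RT₁)/(log₂ n₂ − log₂ n₁) = (535 − 455)/(2 − 1) = 80 ms/bit.

80 ms/bit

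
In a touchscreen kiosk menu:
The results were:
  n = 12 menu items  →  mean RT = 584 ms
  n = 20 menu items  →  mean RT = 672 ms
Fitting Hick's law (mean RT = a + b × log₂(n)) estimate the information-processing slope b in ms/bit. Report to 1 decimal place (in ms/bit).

Slope: b = (672 − 584) / (log₂ 20 − log₂ 12) = 88/0.7370 = 119.409 ms/bit.

119.4 ms/bit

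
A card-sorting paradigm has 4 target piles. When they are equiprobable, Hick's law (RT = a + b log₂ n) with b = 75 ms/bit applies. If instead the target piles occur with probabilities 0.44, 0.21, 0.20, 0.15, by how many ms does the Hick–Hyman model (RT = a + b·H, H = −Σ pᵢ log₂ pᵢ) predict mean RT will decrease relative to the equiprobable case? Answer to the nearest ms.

Equiprobable entropy H₀ = log₂ 4 = 2.0000 bits.
Skewed entropy H = −Σ pᵢ log₂ pᵢ = 1.8689 bits.
ΔRT = b·(H₀ − H) = 75 × 0.1311 = 9.83 ms.

10 ms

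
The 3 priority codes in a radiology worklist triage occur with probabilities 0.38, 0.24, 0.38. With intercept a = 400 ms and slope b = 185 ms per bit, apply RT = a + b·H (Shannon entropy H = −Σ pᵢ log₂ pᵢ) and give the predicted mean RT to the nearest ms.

H = 0.38·log₂(1/0.38) + 0.24·log₂(1/0.24) + 0.38·log₂(1/0.38) = 1.5550 bits.
RT = 400 + 185 × 1.5550 = 687.68 ms.

688 ms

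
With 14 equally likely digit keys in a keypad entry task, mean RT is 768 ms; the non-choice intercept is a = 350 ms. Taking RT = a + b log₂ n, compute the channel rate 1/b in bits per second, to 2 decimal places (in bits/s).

Choice component = 768 − 350 = 418 ms over log₂(14) = 3.8074 bits.
b = 418 / 3.8074 = 109.788 ms/bit, so 1/b = 9.109 bits/s.

9.11 bits/s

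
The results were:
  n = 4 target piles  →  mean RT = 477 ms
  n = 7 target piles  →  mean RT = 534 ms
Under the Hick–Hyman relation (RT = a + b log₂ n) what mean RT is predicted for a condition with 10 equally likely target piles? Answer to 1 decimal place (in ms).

570.3 ms

RT is linear in log₂ n, so two points fix the line:
  b = (534 − 477) / (log₂ 7 − log₂ 4) = 57 / (2.8074 − 2) = 70.601 ms/bit
  a = 477 − 70.601 × 2 = 335.798 ms
Then RT(10) = 335.798 + 70.601 × log₂ 10 = 335.798 + 70.601 × 3.3219 ≈ 570.329 ms.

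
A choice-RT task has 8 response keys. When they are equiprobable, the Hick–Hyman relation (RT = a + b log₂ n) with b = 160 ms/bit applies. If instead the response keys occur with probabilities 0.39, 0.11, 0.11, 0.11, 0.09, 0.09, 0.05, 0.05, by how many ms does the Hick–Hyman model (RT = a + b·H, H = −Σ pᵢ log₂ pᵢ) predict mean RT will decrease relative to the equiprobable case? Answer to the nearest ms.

58 ms

Equiprobable entropy H₀ = log₂ 8 = 3.0000 bits.
Skewed entropy H = −Σ pᵢ log₂ pᵢ = 2.6382 bits.
ΔRT = b·(H₀ − H) = 160 × 0.3618 = 57.89 ms.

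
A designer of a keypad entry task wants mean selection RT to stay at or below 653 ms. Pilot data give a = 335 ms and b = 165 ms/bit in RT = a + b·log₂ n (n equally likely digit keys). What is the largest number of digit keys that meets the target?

3

Information budget: (653 − 335)/165 = 1.9273 bits, so n ≤ 2^1.9273 = 3.803 → at most 3.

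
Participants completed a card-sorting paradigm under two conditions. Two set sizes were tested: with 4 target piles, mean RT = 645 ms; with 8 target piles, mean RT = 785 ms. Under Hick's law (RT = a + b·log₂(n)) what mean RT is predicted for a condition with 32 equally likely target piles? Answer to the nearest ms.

With log₂ n on the abscissa the relation is linear; from the two conditions:
  b = (785 − 645) / (log₂ 8 − log₂ 4) = 140 / (3 − 2) = 140 ms/bit
  a = 645 − 140 × 2 = 365 ms
Then RT(32) = 365 + 140 × log₂ 32 = 365 + 140 × 5 ≈ 1065.000 ms.

1065 ms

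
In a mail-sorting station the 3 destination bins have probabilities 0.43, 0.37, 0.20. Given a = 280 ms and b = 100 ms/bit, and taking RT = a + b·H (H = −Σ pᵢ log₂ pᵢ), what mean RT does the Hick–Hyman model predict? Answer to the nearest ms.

H = 0.43·log₂(1/0.43) + 0.37·log₂(1/0.37) + 0.20·log₂(1/0.20) = 1.5187 bits.
RT = 280 + 100 × 1.5187 = 431.87 ms.

432 ms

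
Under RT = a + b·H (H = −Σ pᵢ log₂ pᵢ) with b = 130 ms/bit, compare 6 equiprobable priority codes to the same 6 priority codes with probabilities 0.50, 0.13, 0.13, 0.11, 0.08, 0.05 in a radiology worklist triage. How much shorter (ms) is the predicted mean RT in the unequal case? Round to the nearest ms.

Equiprobable entropy H₀ = log₂ 6 = 2.5850 bits.
Skewed entropy H = −Σ pᵢ log₂ pᵢ = 2.1232 bits.
ΔRT = b·(H₀ − H) = 130 × 0.4618 = 60.03 ms.

60 ms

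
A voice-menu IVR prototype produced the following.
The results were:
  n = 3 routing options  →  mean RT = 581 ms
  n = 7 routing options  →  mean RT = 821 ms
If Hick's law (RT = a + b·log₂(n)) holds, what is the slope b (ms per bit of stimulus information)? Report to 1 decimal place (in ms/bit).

196.3 ms/bit

b = (RT₂ − RT₁)/(log₂ n₂ − log₂ n₁) = (821 − 581)/(2.8074 − 1.5850) = 196.336 ms/bit.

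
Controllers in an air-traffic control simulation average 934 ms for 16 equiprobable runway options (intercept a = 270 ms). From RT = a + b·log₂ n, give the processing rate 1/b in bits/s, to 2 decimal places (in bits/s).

b = (934 − 270)/log₂ 16 = 664/4 = 166.000 ms per bit = 0.16600 s/bit; the reciprocal is 6.024 bits/s.

6.02 bits/s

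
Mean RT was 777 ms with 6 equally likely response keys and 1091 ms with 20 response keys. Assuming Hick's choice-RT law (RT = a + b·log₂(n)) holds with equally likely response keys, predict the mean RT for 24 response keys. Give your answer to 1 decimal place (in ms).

Solve the two-equation system in a and b:
  b = (1091 − 777) / (log₂ 20 − log₂ 6) = 314 / (4.3219 − 2.5850) = 180.775 ms/bit
  a = 777 − 180.775 × 2.5850 = 309.703 ms
Then RT(24) = 309.703 + 180.775 × log₂ 24 = 309.703 + 180.775 × 4.5850 ≈ 1138.550 ms.

1138.6 ms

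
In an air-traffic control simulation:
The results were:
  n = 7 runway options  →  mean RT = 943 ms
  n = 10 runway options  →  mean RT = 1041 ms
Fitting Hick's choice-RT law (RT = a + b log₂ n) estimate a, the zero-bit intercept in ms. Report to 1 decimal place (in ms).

The slope on a log₂ axis is (1041 − 943) / (3.3219 − 2.8074) = 190.449 ms/bit.
a = RT₁ − b·log₂ n₁ = 943 − 190.449 × 2.8074 = 408.342 ms.

408.3 ms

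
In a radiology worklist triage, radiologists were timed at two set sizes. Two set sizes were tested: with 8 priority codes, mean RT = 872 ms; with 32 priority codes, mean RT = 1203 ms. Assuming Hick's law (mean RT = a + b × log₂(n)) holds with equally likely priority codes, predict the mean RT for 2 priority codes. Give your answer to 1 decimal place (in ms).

541.0 ms

RT is linear in log₂ n, so two points fix the line:
  b = (1203 − 872) / (log₂ 32 − log₂ 8) = 331 / (5 − 3) = 165.500 ms/bit
  a = 872 − 165.500 × 3 = 375.500 ms
Then RT(2) = 375.500 + 165.500 × log₂ 2 = 375.500 + 165.500 × 1 ≈ 541.000 ms.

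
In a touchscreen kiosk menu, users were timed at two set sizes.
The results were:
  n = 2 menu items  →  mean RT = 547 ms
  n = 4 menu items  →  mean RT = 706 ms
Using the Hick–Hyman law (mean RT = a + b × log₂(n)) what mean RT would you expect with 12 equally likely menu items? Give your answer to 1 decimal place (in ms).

958.0 ms

RT is linear in log₂ n, so two points fix the line:
  b = (706 − 547) / (log₂ 4 − log₂ 2) = 159 / (2 − 1) = 159.000 ms/bit
  a = 547 − 159.000 × 1 = 388.000 ms
Then RT(12) = 388.000 + 159.000 × log₂ 12 = 388.000 + 159.000 × 3.5850 ≈ 958.009 ms.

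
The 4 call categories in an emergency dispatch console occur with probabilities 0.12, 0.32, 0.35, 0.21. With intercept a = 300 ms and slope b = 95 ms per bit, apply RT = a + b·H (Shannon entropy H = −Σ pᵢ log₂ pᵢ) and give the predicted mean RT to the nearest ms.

480 ms

H = 0.12·log₂(1/0.12) + 0.32·log₂(1/0.32) + 0.35·log₂(1/0.35) + 0.21·log₂(1/0.21) = 1.8960 bits.
RT = 300 + 95 × 1.8960 = 480.12 ms.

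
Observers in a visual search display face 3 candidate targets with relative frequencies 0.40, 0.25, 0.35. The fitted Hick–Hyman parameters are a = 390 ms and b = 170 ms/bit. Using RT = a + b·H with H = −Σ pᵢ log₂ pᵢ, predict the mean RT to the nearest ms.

655 ms

H = 0.40·log₂(1/0.40) + 0.25·log₂(1/0.25) + 0.35·log₂(1/0.35) = 1.5589 bits.
RT = 390 + 170 × 1.5589 = 655.01 ms.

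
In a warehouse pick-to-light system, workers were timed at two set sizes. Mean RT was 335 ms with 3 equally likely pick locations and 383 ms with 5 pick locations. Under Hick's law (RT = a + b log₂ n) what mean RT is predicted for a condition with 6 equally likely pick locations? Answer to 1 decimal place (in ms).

400.1 ms

Solve the two-equation system in a and b:
  b = (383 − 335) / (log₂ 5 − log₂ 3) = 48 / (2.3219 − 1.5850) = 65.132 ms/bit
  a = 335 − 65.132 × 1.5850 = 231.768 ms
Then RT(6) = 231.768 + 65.132 × log₂ 6 = 231.768 + 65.132 × 2.5850 ≈ 400.132 ms.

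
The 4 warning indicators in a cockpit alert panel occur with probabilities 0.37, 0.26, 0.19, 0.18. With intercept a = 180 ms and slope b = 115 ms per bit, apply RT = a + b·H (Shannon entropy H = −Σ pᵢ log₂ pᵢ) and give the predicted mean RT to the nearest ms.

Entropy contributions −pᵢ log₂ pᵢ: 0.5307, 0.5053, 0.4552, 0.4453; sum H = 1.9366 bits.
RT = a + bH = 180 + 115·1.9366 = 402.70 ms.

403 ms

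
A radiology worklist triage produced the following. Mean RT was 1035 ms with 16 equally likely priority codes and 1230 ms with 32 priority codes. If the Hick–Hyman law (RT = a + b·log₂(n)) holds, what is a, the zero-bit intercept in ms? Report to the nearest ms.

b = (RT₂ − RT₁)/(log₂ n₂ − log₂ n₁) = (1230 − 1035)/(5 − 4) = 195 ms/bit.
a = RT₁ − b·log₂ n₁ = 1035 − 195 × 4 = 255.000 ms.

255 ms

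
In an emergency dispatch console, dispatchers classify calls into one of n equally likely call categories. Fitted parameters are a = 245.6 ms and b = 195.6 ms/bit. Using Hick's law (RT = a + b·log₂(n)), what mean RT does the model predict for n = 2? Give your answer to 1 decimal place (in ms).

log₂(2) = 1 bits, so RT = 245.6 + 195.6 × 1 ≈ 441.200 ms.

441.2 ms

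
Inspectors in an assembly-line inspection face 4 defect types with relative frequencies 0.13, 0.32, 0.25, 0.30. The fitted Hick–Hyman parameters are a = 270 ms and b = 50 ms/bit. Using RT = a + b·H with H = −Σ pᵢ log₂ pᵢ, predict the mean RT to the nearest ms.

H = 0.13·log₂(1/0.13) + 0.32·log₂(1/0.32) + 0.25·log₂(1/0.25) + 0.30·log₂(1/0.30) = 1.9298 bits.
RT = 270 + 50 × 1.9298 = 366.49 ms.

366 ms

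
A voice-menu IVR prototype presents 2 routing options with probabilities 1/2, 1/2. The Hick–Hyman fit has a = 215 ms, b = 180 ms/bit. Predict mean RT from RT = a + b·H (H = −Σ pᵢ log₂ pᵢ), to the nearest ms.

Each term −pᵢ log₂ pᵢ: 0.5·1 + 0.5·1; summed, H = 1.000 bits.
Mean RT = a + bH = 215 + 180·1.000 = 395.00 ms.

395 ms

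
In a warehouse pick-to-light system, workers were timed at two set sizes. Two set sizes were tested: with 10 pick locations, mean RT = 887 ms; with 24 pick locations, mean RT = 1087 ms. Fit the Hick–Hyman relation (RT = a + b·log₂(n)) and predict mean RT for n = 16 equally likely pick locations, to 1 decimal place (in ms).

994.4 ms

RT is linear in log₂ n, so two points fix the line:
  b = (1087 − 887) / (log₂ 24 − log₂ 10) = 200 / (4.5850 − 3.3219) = 158.349 ms/bit
  a = 887 − 158.349 × 3.3219 = 360.977 ms
Then RT(16) = 360.977 + 158.349 × log₂ 16 = 360.977 + 158.349 × 4 ≈ 994.372 ms.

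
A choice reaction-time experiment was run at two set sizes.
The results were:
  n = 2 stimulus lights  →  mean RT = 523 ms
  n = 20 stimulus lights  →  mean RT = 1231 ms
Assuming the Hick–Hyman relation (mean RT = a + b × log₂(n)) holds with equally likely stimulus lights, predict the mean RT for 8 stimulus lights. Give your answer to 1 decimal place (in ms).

949.3 ms

With log₂ n on the abscissa the relation is linear; from the two conditions:
  b = (1231 − 523) / (log₂ 20 − log₂ 2) = 708 / (4.3219 − 1) = 213.129 ms/bit
  a = 523 − 213.129 × 1 = 309.871 ms
Then RT(8) = 309.871 + 213.129 × log₂ 8 = 309.871 + 213.129 × 3 ≈ 949.258 ms.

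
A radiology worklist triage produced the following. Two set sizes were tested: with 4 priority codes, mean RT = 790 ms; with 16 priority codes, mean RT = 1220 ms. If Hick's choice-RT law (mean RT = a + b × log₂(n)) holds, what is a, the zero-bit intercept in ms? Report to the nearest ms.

360 ms

b = (RT₂ − RT₁)/(log₂ n₂ − log₂ n₁) = (1220 − 790)/(4 − 2) = 215 ms/bit.
Intercept: a = 790 − 215·log₂(4) = 360.000 ms.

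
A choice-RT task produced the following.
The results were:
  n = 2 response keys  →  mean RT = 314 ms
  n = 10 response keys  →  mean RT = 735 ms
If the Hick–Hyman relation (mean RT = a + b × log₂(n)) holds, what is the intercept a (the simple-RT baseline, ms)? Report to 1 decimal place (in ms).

132.7 ms

b = (RT₂ − RT₁)/(log₂ n₂ − log₂ n₁) = (735 − 314)/(3.3219 − 1) = 181.315 ms/bit.
a = RT₁ − b·log₂ n₁ = 314 − 181.315 × 1 = 132.685 ms.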